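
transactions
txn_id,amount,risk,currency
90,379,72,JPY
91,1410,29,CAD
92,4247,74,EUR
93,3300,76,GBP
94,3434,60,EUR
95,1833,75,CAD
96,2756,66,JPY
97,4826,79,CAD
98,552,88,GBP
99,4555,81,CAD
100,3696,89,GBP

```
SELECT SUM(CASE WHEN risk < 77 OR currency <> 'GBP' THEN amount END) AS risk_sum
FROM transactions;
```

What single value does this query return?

26740

txn_id=90: ✓ → 379
txn_id=91: ✓ → 1410
txn_id=92: ✓ → 4247
txn_id=93: ✓ → 3300
txn_id=94: ✓ → 3434
txn_id=95: ✓ → 1833
txn_id=96: ✓ → 2756
txn_id=97: ✓ → 4826
txn_id=98: ✗
txn_id=99: ✓ → 4555
txn_id=100: ✗
risk_sum = 379 + 1410 + 4247 + 3300 + 3434 + 1833 + 2756 + 4826 + 4555 = 26740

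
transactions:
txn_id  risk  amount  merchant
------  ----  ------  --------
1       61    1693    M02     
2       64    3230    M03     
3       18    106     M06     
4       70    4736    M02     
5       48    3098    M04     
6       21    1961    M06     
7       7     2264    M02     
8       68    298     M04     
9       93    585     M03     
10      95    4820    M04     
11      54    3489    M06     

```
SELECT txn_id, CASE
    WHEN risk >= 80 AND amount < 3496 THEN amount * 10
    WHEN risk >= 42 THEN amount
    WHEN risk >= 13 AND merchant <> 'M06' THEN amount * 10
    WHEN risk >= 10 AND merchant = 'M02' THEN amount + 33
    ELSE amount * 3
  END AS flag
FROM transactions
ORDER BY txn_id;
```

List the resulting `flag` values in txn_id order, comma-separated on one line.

1693, 3230, 318, 4736, 3098, 5883, 6792, 298, 5850, 4820, 3489

txn_id=1: risk >= 42 → 1693
txn_id=2: risk >= 42 → 3230
txn_id=3: ELSE → 318
txn_id=4: risk >= 42 → 4736
txn_id=5: risk >= 42 → 3098
txn_id=6: ELSE → 5883
txn_id=7: ELSE → 6792
txn_id=8: risk >= 42 → 298
txn_id=9: risk >= 80 AND amount < 3496 → 5850
txn_id=10: risk >= 42 → 4820
txn_id=11: risk >= 42 → 3489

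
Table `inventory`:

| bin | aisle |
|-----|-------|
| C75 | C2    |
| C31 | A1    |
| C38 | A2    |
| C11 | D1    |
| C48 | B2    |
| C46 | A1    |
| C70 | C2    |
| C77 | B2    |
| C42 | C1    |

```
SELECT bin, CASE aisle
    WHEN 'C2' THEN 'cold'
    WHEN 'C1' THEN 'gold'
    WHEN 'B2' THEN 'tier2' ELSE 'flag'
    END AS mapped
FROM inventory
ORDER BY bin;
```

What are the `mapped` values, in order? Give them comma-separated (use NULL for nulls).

bin=C11: ELSE → flag
bin=C31: ELSE → flag
bin=C38: ELSE → flag
bin=C42: aisle='C1' → gold
bin=C46: ELSE → flag
bin=C48: aisle='B2' → tier2
bin=C70: aisle='C2' → cold
bin=C75: aisle='C2' → cold
bin=C77: aisle='B2' → tier2

flag, flag, flag, gold, flag, tier2, cold, cold, tier2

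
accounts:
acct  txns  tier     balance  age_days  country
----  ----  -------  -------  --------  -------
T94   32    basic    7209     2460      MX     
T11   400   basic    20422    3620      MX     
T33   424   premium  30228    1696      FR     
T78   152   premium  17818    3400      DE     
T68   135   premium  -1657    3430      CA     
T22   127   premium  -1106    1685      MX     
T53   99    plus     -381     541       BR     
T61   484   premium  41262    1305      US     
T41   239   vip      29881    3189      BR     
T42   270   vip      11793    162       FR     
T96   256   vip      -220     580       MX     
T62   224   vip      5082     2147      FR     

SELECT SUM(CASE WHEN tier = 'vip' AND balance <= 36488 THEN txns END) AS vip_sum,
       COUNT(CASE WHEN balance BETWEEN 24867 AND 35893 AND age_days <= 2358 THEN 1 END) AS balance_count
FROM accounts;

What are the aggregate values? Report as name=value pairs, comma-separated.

[vip_sum: tier = 'vip' AND balance <= 36488]
acct=T94: ✗
acct=T11: ✗
acct=T33: ✗
acct=T78: ✗
acct=T68: ✗
acct=T22: ✗
acct=T53: ✗
acct=T61: ✗
acct=T41: ✓ → 239
acct=T42: ✓ → 270
acct=T96: ✓ → 256
acct=T62: ✓ → 224
vip_sum = 239 + 270 + 256 + 224 = 989
—
[balance_count: balance BETWEEN 24867 AND 35893 AND age_days <= 2358]
acct=T94: ✗
acct=T11: ✗
acct=T33: ✓ → 1
acct=T78: ✗
acct=T68: ✗
acct=T22: ✗
acct=T53: ✗
acct=T61: ✗
acct=T41: ✗
acct=T42: ✗
acct=T96: ✗
acct=T62: ✗
balance_count = COUNT(1) = 1

vip_sum=989, balance_count=1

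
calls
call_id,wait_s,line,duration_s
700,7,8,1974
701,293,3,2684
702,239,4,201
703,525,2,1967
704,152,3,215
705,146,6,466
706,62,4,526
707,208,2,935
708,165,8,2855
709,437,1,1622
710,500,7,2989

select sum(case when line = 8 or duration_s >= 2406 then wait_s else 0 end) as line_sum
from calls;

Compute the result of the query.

965

call_id=700: ✓ → 7
call_id=701: ✓ → 293
call_id=702: ✗
call_id=703: ✗
call_id=704: ✗
call_id=705: ✗
call_id=706: ✗
call_id=707: ✗
call_id=708: ✓ → 165
call_id=709: ✗
call_id=710: ✓ → 500
line_sum = 7 + 293 + 165 + 500 = 965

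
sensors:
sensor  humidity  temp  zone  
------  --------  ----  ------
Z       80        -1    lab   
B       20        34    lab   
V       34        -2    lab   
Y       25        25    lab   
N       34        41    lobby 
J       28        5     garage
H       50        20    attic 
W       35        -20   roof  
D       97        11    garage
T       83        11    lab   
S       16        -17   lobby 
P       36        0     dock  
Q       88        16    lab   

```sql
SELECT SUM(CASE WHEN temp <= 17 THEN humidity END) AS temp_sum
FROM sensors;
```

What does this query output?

497

sensor=Z: ✓ → 80
sensor=B: ✗
sensor=V: ✓ → 34
sensor=Y: ✗
sensor=N: ✗
sensor=J: ✓ → 28
sensor=H: ✗
sensor=W: ✓ → 35
sensor=D: ✓ → 97
sensor=T: ✓ → 83
sensor=S: ✓ → 16
sensor=P: ✓ → 36
sensor=Q: ✓ → 88
temp_sum = 80 + 34 + 28 + 35 + 97 + 83 + 16 + 36 + 88 = 497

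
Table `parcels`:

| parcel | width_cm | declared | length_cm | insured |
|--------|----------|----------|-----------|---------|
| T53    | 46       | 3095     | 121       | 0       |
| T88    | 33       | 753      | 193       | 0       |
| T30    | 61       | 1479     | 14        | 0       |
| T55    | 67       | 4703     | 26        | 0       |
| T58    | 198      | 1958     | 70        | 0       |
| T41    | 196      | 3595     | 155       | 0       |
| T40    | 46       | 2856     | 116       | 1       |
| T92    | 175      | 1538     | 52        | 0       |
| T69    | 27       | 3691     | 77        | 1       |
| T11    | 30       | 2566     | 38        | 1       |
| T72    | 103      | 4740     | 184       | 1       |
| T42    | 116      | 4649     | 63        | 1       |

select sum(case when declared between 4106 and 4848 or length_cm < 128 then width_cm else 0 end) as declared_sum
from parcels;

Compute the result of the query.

869

parcel=T53: ✓ → 46
parcel=T88: ✗
parcel=T30: ✓ → 61
parcel=T55: ✓ → 67
parcel=T58: ✓ → 198
parcel=T41: ✗
parcel=T40: ✓ → 46
parcel=T92: ✓ → 175
parcel=T69: ✓ → 27
parcel=T11: ✓ → 30
parcel=T72: ✓ → 103
parcel=T42: ✓ → 116
declared_sum = 46 + 61 + 67 + 198 + 46 + 175 + 27 + 30 + 103 + 116 = 869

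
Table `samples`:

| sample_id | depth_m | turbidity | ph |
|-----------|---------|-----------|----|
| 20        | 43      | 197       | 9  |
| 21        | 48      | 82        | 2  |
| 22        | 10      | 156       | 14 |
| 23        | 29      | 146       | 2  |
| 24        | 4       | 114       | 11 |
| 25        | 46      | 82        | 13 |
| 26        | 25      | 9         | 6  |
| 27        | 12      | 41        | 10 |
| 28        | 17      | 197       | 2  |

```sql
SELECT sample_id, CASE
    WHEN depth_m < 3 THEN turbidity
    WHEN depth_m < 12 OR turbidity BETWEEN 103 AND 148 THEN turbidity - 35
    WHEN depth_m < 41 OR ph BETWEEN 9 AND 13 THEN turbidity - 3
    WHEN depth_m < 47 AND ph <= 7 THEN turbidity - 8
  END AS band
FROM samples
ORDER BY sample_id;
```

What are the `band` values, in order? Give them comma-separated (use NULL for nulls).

sample_id=20: depth_m < 41 OR ph BETWEEN 9 AND 13 → 194
sample_id=21: (no match → NULL) → NULL
sample_id=22: depth_m < 12 OR turbidity BETWEEN 103 AND 148 → 121
sample_id=23: depth_m < 12 OR turbidity BETWEEN 103 AND 148 → 111
sample_id=24: depth_m < 12 OR turbidity BETWEEN 103 AND 148 → 79
sample_id=25: depth_m < 41 OR ph BETWEEN 9 AND 13 → 79
sample_id=26: depth_m < 41 OR ph BETWEEN 9 AND 13 → 6
sample_id=27: depth_m < 41 OR ph BETWEEN 9 AND 13 → 38
sample_id=28: depth_m < 41 OR ph BETWEEN 9 AND 13 → 194

194, NULL, 121, 111, 79, 79, 6, 38, 194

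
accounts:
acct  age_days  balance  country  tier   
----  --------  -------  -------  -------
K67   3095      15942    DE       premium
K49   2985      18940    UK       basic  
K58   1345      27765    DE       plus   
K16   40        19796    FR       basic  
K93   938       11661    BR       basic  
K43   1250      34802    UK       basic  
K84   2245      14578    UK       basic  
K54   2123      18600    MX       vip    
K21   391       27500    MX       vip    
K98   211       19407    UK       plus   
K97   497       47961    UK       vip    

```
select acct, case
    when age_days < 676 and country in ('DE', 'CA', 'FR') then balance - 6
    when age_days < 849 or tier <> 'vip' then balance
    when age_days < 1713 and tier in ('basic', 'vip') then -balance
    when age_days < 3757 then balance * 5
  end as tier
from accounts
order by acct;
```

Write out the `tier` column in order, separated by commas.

acct=K16: age_days < 676 and country in ('DE', 'CA', 'FR') → 19790
acct=K21: age_days < 849 or tier <> 'vip' → 27500
acct=K43: age_days < 849 or tier <> 'vip' → 34802
acct=K49: age_days < 849 or tier <> 'vip' → 18940
acct=K54: age_days < 3757 → 93000
acct=K58: age_days < 849 or tier <> 'vip' → 27765
acct=K67: age_days < 849 or tier <> 'vip' → 15942
acct=K84: age_days < 849 or tier <> 'vip' → 14578
acct=K93: age_days < 849 or tier <> 'vip' → 11661
acct=K97: age_days < 849 or tier <> 'vip' → 47961
acct=K98: age_days < 849 or tier <> 'vip' → 19407

19790, 27500, 34802, 18940, 93000, 27765, 15942, 14578, 11661, 47961, 19407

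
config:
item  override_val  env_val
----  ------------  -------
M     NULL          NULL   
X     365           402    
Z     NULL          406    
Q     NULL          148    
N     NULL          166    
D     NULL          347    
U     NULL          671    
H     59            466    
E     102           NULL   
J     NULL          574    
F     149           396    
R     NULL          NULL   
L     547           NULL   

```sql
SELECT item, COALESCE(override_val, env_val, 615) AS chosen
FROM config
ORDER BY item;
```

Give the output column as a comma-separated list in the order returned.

item=D: override_val=NULL, env_val=347 → 347
item=E: override_val=102 → 102
item=F: override_val=149 → 149
item=H: override_val=59 → 59
item=J: override_val=NULL, env_val=574 → 574
item=L: override_val=547 → 547
item=M: override_val=NULL, env_val=NULL, → literal 615 → 615
item=N: override_val=NULL, env_val=166 → 166
item=Q: override_val=NULL, env_val=148 → 148
item=R: override_val=NULL, env_val=NULL, → literal 615 → 615
item=U: override_val=NULL, env_val=671 → 671
item=X: override_val=365 → 365
item=Z: override_val=NULL, env_val=406 → 406

347, 102, 149, 59, 574, 547, 615, 166, 148, 615, 671, 365, 406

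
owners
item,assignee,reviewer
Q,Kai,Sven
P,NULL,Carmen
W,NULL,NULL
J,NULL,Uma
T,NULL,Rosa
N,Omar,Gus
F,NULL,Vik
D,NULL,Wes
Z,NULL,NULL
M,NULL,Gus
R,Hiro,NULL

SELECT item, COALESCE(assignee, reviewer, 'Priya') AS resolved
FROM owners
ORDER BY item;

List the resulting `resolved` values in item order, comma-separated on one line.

Wes, Vik, Uma, Gus, Omar, Carmen, Kai, Hiro, Rosa, Priya, Priya

item=D: assignee=NULL, reviewer=Wes → Wes
item=F: assignee=NULL, reviewer=Vik → Vik
item=J: assignee=NULL, reviewer=Uma → Uma
item=M: assignee=NULL, reviewer=Gus → Gus
item=N: assignee=Omar → Omar
item=P: assignee=NULL, reviewer=Carmen → Carmen
item=Q: assignee=Kai → Kai
item=R: assignee=Hiro → Hiro
item=T: assignee=NULL, reviewer=Rosa → Rosa
item=W: assignee=NULL, reviewer=NULL, → literal Priya → Priya
item=Z: assignee=NULL, reviewer=NULL, → literal Priya → Priya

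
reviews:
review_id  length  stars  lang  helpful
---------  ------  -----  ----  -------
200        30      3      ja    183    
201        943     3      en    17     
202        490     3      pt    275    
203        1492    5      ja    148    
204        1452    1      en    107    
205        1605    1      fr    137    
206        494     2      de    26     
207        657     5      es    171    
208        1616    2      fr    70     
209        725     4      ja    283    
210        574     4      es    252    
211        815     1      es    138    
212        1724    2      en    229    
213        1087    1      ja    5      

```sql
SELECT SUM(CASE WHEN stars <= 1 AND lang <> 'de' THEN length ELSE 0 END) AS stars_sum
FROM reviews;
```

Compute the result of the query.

4959

review_id=200: ✗
review_id=201: ✗
review_id=202: ✗
review_id=203: ✗
review_id=204: ✓ → 1452
review_id=205: ✓ → 1605
review_id=206: ✗
review_id=207: ✗
review_id=208: ✗
review_id=209: ✗
review_id=210: ✗
review_id=211: ✓ → 815
review_id=212: ✗
review_id=213: ✓ → 1087
stars_sum = 1452 + 1605 + 815 + 1087 = 4959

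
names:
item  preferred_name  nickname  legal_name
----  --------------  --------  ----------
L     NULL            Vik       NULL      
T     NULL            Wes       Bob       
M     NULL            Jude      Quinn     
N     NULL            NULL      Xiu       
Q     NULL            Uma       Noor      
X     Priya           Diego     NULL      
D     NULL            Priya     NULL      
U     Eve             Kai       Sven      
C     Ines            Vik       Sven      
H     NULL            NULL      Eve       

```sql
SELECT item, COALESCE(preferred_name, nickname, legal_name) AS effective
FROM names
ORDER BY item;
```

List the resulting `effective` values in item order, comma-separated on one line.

item=C: preferred_name=Ines → Ines
item=D: preferred_name=NULL, nickname=Priya → Priya
item=H: preferred_name=NULL, nickname=NULL, legal_name=Eve → Eve
item=L: preferred_name=NULL, nickname=Vik → Vik
item=M: preferred_name=NULL, nickname=Jude → Jude
item=N: preferred_name=NULL, nickname=NULL, legal_name=Xiu → Xiu
item=Q: preferred_name=NULL, nickname=Uma → Uma
item=T: preferred_name=NULL, nickname=Wes → Wes
item=U: preferred_name=Eve → Eve
item=X: preferred_name=Priya → Priya

Ines, Priya, Eve, Vik, Jude, Xiu, Uma, Wes, Eve, Priya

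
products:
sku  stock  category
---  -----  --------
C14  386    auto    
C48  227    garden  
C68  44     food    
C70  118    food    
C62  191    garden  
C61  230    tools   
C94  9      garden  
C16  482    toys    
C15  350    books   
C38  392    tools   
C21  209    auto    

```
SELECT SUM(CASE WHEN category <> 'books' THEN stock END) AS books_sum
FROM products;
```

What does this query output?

2288

sku=C14: ✓ → 386
sku=C48: ✓ → 227
sku=C68: ✓ → 44
sku=C70: ✓ → 118
sku=C62: ✓ → 191
sku=C61: ✓ → 230
sku=C94: ✓ → 9
sku=C16: ✓ → 482
sku=C15: ✗
sku=C38: ✓ → 392
sku=C21: ✓ → 209
books_sum = 386 + 227 + 44 + 118 + 191 + 230 + 9 + 482 + 392 + 209 = 2288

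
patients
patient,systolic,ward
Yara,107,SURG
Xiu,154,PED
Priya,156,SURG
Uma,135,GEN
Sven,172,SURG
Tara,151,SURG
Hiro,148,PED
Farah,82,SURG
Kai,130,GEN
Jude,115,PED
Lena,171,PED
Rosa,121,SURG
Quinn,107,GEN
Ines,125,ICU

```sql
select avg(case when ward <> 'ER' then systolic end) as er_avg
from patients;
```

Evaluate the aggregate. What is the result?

133.8571428571

patient=Yara: ✓ → 107
patient=Xiu: ✓ → 154
patient=Priya: ✓ → 156
patient=Uma: ✓ → 135
patient=Sven: ✓ → 172
patient=Tara: ✓ → 151
patient=Hiro: ✓ → 148
patient=Farah: ✓ → 82
patient=Kai: ✓ → 130
patient=Jude: ✓ → 115
patient=Lena: ✓ → 171
patient=Rosa: ✓ → 121
patient=Quinn: ✓ → 107
patient=Ines: ✓ → 125
er_avg = (107 + 154 + 156 + 135 + 172 + 151 + 148 + 82 + 130 + 115 + 171 + 121 + 107 + 125) / 14 = 133.8571428571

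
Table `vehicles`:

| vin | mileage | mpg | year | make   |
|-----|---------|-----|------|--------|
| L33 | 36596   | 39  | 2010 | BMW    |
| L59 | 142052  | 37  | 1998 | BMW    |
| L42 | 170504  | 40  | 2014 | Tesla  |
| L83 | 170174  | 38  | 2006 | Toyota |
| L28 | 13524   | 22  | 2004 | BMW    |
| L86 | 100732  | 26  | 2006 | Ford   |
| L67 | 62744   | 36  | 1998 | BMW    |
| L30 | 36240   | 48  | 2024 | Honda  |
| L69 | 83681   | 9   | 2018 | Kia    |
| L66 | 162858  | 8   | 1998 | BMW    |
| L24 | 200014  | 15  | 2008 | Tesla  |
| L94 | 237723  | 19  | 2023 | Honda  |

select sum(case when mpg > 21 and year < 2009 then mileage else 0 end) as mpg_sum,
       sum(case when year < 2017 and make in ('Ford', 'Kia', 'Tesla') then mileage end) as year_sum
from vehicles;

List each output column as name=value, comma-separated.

mpg_sum=489226, year_sum=471250

[mpg_sum: mpg > 21 and year < 2009]
vin=L33: ✗
vin=L59: ✓ → 142052
vin=L42: ✗
vin=L83: ✓ → 170174
vin=L28: ✓ → 13524
vin=L86: ✓ → 100732
vin=L67: ✓ → 62744
vin=L30: ✗
vin=L69: ✗
vin=L66: ✗
vin=L24: ✗
vin=L94: ✗
mpg_sum = 142052 + 170174 + 13524 + 100732 + 62744 = 489226
—
[year_sum: year < 2017 and make in ('Ford', 'Kia', 'Tesla')]
vin=L33: ✗
vin=L59: ✗
vin=L42: ✓ → 170504
vin=L83: ✗
vin=L28: ✗
vin=L86: ✓ → 100732
vin=L67: ✗
vin=L30: ✗
vin=L69: ✗
vin=L66: ✗
vin=L24: ✓ → 200014
vin=L94: ✗
year_sum = 170504 + 100732 + 200014 = 471250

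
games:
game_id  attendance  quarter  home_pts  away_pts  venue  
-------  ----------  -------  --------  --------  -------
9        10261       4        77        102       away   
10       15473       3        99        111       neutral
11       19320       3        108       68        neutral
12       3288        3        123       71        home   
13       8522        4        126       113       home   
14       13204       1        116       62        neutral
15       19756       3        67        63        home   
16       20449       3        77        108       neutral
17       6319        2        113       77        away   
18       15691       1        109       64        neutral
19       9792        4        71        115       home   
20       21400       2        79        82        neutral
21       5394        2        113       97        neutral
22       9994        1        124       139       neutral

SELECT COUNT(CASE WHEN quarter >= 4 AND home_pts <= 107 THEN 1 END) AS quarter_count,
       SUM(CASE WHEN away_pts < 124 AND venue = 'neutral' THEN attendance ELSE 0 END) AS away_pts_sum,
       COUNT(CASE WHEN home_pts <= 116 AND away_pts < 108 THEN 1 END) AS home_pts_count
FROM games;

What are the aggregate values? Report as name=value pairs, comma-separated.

[quarter_count: quarter >= 4 AND home_pts <= 107]
game_id=9: ✓ → 1
game_id=10: ✗
game_id=11: ✗
game_id=12: ✗
game_id=13: ✗
game_id=14: ✗
game_id=15: ✗
game_id=16: ✗
game_id=17: ✗
game_id=18: ✗
game_id=19: ✓ → 1
game_id=20: ✗
game_id=21: ✗
game_id=22: ✗
quarter_count = COUNT(1, 1) = 2
—
[away_pts_sum: away_pts < 124 AND venue = 'neutral']
game_id=9: ✗
game_id=10: ✓ → 15473
game_id=11: ✓ → 19320
game_id=12: ✗
game_id=13: ✗
game_id=14: ✓ → 13204
game_id=15: ✗
game_id=16: ✓ → 20449
game_id=17: ✗
game_id=18: ✓ → 15691
game_id=19: ✗
game_id=20: ✓ → 21400
game_id=21: ✓ → 5394
game_id=22: ✗
away_pts_sum = 15473 + 19320 + 13204 + 20449 + 15691 + 21400 + 5394 = 110931
—
[home_pts_count: home_pts <= 116 AND away_pts < 108]
game_id=9: ✓ → 1
game_id=10: ✗
game_id=11: ✓ → 1
game_id=12: ✗
game_id=13: ✗
game_id=14: ✓ → 1
game_id=15: ✓ → 1
game_id=16: ✗
game_id=17: ✓ → 1
game_id=18: ✓ → 1
game_id=19: ✗
game_id=20: ✓ → 1
game_id=21: ✓ → 1
game_id=22: ✗
home_pts_count = COUNT(1, 1, 1, 1, 1, 1, 1, 1) = 8

quarter_count=2, away_pts_sum=110931, home_pts_count=8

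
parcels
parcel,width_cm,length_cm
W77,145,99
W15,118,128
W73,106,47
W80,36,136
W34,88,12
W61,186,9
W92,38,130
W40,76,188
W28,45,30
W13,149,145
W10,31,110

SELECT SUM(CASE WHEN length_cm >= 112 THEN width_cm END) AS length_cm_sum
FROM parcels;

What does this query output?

417

parcel=W77: ✗
parcel=W15: ✓ → 118
parcel=W73: ✗
parcel=W80: ✓ → 36
parcel=W34: ✗
parcel=W61: ✗
parcel=W92: ✓ → 38
parcel=W40: ✓ → 76
parcel=W28: ✗
parcel=W13: ✓ → 149
parcel=W10: ✗
length_cm_sum = 118 + 36 + 38 + 76 + 149 = 417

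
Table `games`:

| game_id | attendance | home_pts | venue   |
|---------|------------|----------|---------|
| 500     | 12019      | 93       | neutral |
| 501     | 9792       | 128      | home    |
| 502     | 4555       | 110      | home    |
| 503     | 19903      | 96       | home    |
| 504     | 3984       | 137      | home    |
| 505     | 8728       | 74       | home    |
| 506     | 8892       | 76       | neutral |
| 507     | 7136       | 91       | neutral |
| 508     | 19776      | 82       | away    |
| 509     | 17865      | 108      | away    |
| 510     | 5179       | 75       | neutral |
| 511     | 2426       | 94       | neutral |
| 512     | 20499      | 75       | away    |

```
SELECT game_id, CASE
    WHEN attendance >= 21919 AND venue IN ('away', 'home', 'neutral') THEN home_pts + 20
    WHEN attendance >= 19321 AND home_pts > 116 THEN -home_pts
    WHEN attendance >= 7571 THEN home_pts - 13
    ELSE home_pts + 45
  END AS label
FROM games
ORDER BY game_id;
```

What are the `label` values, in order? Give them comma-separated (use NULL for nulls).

80, 115, 155, 83, 182, 61, 63, 136, 69, 95, 120, 139, 62

game_id=500: attendance >= 7571 → 80
game_id=501: attendance >= 7571 → 115
game_id=502: ELSE → 155
game_id=503: attendance >= 7571 → 83
game_id=504: ELSE → 182
game_id=505: attendance >= 7571 → 61
game_id=506: attendance >= 7571 → 63
game_id=507: ELSE → 136
game_id=508: attendance >= 7571 → 69
game_id=509: attendance >= 7571 → 95
game_id=510: ELSE → 120
game_id=511: ELSE → 139
game_id=512: attendance >= 7571 → 62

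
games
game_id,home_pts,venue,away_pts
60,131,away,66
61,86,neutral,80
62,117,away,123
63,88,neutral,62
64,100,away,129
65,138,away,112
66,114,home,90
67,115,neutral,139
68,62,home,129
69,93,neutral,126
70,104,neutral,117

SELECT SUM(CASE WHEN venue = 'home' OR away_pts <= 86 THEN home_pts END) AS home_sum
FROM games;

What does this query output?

481

game_id=60: ✓ → 131
game_id=61: ✓ → 86
game_id=62: ✗
game_id=63: ✓ → 88
game_id=64: ✗
game_id=65: ✗
game_id=66: ✓ → 114
game_id=67: ✗
game_id=68: ✓ → 62
game_id=69: ✗
game_id=70: ✗
home_sum = 131 + 86 + 88 + 114 + 62 = 481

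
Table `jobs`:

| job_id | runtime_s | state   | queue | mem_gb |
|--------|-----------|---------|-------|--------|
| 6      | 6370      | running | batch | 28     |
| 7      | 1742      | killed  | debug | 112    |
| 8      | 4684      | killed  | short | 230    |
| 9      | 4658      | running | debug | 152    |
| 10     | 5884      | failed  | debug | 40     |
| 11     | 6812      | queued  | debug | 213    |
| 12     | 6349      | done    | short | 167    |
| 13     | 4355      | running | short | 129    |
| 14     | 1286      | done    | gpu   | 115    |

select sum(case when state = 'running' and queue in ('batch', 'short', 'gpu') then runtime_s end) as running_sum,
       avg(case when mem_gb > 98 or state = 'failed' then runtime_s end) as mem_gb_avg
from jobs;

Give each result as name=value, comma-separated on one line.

running_sum=10725, mem_gb_avg=4471.25

[running_sum: state = 'running' and queue in ('batch', 'short', 'gpu')]
job_id=6: ✓ → 6370
job_id=7: ✗
job_id=8: ✗
job_id=9: ✗
job_id=10: ✗
job_id=11: ✗
job_id=12: ✗
job_id=13: ✓ → 4355
job_id=14: ✗
running_sum = 6370 + 4355 = 10725
—
[mem_gb_avg: mem_gb > 98 or state = 'failed']
job_id=6: ✗
job_id=7: ✓ → 1742
job_id=8: ✓ → 4684
job_id=9: ✓ → 4658
job_id=10: ✓ → 5884
job_id=11: ✓ → 6812
job_id=12: ✓ → 6349
job_id=13: ✓ → 4355
job_id=14: ✓ → 1286
mem_gb_avg = (1742 + 4684 + 4658 + 5884 + 6812 + 6349 + 4355 + 1286) / 8 = 4471.25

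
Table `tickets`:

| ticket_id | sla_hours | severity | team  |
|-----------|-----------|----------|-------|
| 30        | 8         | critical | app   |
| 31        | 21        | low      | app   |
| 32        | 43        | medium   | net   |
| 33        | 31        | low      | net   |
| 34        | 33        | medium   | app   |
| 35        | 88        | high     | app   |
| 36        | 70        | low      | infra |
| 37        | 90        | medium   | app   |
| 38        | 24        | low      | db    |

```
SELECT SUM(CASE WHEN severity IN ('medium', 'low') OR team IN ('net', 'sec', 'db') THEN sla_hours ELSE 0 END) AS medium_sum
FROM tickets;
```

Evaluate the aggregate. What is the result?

ticket_id=30: ✗
ticket_id=31: ✓ → 21
ticket_id=32: ✓ → 43
ticket_id=33: ✓ → 31
ticket_id=34: ✓ → 33
ticket_id=35: ✗
ticket_id=36: ✓ → 70
ticket_id=37: ✓ → 90
ticket_id=38: ✓ → 24
medium_sum = 21 + 43 + 31 + 33 + 70 + 90 + 24 = 312

312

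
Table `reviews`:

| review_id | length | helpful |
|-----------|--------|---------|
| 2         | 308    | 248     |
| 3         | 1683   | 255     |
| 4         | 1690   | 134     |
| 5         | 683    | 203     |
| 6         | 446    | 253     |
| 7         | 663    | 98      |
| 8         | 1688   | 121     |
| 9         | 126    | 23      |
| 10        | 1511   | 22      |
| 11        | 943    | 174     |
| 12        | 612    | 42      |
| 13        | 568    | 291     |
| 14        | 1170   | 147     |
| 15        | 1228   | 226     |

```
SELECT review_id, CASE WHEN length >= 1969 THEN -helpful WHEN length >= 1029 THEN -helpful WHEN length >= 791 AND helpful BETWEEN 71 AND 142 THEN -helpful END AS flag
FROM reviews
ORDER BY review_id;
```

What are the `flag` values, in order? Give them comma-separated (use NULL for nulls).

review_id=2: (no match → NULL) → NULL
review_id=3: length >= 1029 → -255
review_id=4: length >= 1029 → -134
review_id=5: (no match → NULL) → NULL
review_id=6: (no match → NULL) → NULL
review_id=7: (no match → NULL) → NULL
review_id=8: length >= 1029 → -121
review_id=9: (no match → NULL) → NULL
review_id=10: length >= 1029 → -22
review_id=11: (no match → NULL) → NULL
review_id=12: (no match → NULL) → NULL
review_id=13: (no match → NULL) → NULL
review_id=14: length >= 1029 → -147
review_id=15: length >= 1029 → -226

NULL, -255, -134, NULL, NULL, NULL, -121, NULL, -22, NULL, NULL, NULL, -147, -226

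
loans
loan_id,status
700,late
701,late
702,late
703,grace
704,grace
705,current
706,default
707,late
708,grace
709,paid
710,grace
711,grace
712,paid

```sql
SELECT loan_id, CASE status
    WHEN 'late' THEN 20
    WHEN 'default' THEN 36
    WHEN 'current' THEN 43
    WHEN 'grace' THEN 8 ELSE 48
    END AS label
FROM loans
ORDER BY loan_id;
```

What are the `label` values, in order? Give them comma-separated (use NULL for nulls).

loan_id=700: status='late' → 20
loan_id=701: status='late' → 20
loan_id=702: status='late' → 20
loan_id=703: status='grace' → 8
loan_id=704: status='grace' → 8
loan_id=705: status='current' → 43
loan_id=706: status='default' → 36
loan_id=707: status='late' → 20
loan_id=708: status='grace' → 8
loan_id=709: ELSE → 48
loan_id=710: status='grace' → 8
loan_id=711: status='grace' → 8
loan_id=712: ELSE → 48

20, 20, 20, 8, 8, 43, 36, 20, 8, 48, 8, 8, 48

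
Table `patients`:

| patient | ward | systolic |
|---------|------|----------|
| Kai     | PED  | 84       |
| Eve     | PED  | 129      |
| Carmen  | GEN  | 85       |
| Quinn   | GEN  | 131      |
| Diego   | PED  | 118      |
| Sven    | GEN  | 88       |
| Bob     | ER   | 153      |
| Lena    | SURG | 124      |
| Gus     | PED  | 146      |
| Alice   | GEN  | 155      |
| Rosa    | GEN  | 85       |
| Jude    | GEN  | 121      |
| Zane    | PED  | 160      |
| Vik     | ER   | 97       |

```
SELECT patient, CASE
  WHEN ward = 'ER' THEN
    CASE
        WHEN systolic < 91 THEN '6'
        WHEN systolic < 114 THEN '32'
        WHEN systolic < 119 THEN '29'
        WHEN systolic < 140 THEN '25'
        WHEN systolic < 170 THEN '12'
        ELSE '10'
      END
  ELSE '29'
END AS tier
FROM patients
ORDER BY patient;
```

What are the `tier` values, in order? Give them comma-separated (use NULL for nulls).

patient=Alice: ward='GEN' → outer ELSE → 29
patient=Bob: ward='ER' → inner[systolic < 170] → 12
patient=Carmen: ward='GEN' → outer ELSE → 29
patient=Diego: ward='PED' → outer ELSE → 29
patient=Eve: ward='PED' → outer ELSE → 29
patient=Gus: ward='PED' → outer ELSE → 29
patient=Jude: ward='GEN' → outer ELSE → 29
patient=Kai: ward='PED' → outer ELSE → 29
patient=Lena: ward='SURG' → outer ELSE → 29
patient=Quinn: ward='GEN' → outer ELSE → 29
patient=Rosa: ward='GEN' → outer ELSE → 29
patient=Sven: ward='GEN' → outer ELSE → 29
patient=Vik: ward='ER' → inner[systolic < 114] → 32
patient=Zane: ward='PED' → outer ELSE → 29

29, 12, 29, 29, 29, 29, 29, 29, 29, 29, 29, 29, 32, 29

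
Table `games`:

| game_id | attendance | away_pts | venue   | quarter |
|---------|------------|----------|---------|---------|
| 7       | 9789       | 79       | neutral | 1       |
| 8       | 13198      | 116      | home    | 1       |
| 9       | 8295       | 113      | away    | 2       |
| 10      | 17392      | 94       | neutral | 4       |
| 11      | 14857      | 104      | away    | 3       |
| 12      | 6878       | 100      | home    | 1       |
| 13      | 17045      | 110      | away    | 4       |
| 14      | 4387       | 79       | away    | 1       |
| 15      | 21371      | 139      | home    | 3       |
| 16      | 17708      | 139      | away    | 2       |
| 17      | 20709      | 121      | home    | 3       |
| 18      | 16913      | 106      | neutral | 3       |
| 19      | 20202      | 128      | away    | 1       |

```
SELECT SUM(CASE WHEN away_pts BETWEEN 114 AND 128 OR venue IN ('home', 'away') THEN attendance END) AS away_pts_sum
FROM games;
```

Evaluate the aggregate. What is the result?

144650

game_id=7: ✗
game_id=8: ✓ → 13198
game_id=9: ✓ → 8295
game_id=10: ✗
game_id=11: ✓ → 14857
game_id=12: ✓ → 6878
game_id=13: ✓ → 17045
game_id=14: ✓ → 4387
game_id=15: ✓ → 21371
game_id=16: ✓ → 17708
game_id=17: ✓ → 20709
game_id=18: ✗
game_id=19: ✓ → 20202
away_pts_sum = 13198 + 8295 + 14857 + 6878 + 17045 + 4387 + 21371 + 17708 + 20709 + 20202 = 144650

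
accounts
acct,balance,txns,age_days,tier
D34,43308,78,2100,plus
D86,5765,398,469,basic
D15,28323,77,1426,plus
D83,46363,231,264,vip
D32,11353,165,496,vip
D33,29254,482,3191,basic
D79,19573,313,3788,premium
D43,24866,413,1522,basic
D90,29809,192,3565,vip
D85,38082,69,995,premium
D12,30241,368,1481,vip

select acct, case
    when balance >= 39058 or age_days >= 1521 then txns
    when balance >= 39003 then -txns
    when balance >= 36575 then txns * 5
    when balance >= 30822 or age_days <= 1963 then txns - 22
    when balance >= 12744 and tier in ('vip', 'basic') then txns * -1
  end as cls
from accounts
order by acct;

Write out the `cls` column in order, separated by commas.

346, 55, 143, 482, 78, 413, 313, 231, 345, 376, 192

acct=D12: balance >= 30822 or age_days <= 1963 → 346
acct=D15: balance >= 30822 or age_days <= 1963 → 55
acct=D32: balance >= 30822 or age_days <= 1963 → 143
acct=D33: balance >= 39058 or age_days >= 1521 → 482
acct=D34: balance >= 39058 or age_days >= 1521 → 78
acct=D43: balance >= 39058 or age_days >= 1521 → 413
acct=D79: balance >= 39058 or age_days >= 1521 → 313
acct=D83: balance >= 39058 or age_days >= 1521 → 231
acct=D85: balance >= 36575 → 345
acct=D86: balance >= 30822 or age_days <= 1963 → 376
acct=D90: balance >= 39058 or age_days >= 1521 → 192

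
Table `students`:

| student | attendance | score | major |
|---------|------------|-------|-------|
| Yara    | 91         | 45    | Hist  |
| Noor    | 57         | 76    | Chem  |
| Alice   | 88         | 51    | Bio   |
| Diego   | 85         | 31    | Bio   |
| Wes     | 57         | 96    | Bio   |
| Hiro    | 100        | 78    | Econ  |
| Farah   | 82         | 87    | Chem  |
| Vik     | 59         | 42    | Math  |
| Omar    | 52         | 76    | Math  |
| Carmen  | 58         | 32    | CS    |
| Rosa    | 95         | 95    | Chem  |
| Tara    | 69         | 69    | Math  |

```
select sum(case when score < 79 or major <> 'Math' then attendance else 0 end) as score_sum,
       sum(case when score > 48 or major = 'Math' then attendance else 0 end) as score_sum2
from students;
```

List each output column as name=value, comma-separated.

score_sum=893, score_sum2=659

[score_sum: score < 79 or major <> 'Math']
student=Yara: ✓ → 91
student=Noor: ✓ → 57
student=Alice: ✓ → 88
student=Diego: ✓ → 85
student=Wes: ✓ → 57
student=Hiro: ✓ → 100
student=Farah: ✓ → 82
student=Vik: ✓ → 59
student=Omar: ✓ → 52
student=Carmen: ✓ → 58
student=Rosa: ✓ → 95
student=Tara: ✓ → 69
score_sum = 91 + 57 + 88 + 85 + 57 + 100 + 82 + 59 + 52 + 58 + 95 + 69 = 893
—
[score_sum2: score > 48 or major = 'Math']
student=Yara: ✗
student=Noor: ✓ → 57
student=Alice: ✓ → 88
student=Diego: ✗
student=Wes: ✓ → 57
student=Hiro: ✓ → 100
student=Farah: ✓ → 82
student=Vik: ✓ → 59
student=Omar: ✓ → 52
student=Carmen: ✗
student=Rosa: ✓ → 95
student=Tara: ✓ → 69
score_sum2 = 57 + 88 + 57 + 100 + 82 + 59 + 52 + 95 + 69 = 659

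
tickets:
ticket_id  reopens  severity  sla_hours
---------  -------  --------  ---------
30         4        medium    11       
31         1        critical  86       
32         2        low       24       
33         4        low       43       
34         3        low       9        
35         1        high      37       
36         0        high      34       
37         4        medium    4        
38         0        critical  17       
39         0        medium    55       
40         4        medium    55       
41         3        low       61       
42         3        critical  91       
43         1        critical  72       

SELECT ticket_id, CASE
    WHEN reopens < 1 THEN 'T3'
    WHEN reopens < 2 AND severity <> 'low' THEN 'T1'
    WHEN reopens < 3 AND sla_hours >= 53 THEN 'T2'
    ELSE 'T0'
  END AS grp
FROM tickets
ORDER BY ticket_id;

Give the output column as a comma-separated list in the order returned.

ticket_id=30: ELSE → T0
ticket_id=31: reopens < 2 AND severity <> 'low' → T1
ticket_id=32: ELSE → T0
ticket_id=33: ELSE → T0
ticket_id=34: ELSE → T0
ticket_id=35: reopens < 2 AND severity <> 'low' → T1
ticket_id=36: reopens < 1 → T3
ticket_id=37: ELSE → T0
ticket_id=38: reopens < 1 → T3
ticket_id=39: reopens < 1 → T3
ticket_id=40: ELSE → T0
ticket_id=41: ELSE → T0
ticket_id=42: ELSE → T0
ticket_id=43: reopens < 2 AND severity <> 'low' → T1

T0, T1, T0, T0, T0, T1, T3, T0, T3, T3, T0, T0, T0, T1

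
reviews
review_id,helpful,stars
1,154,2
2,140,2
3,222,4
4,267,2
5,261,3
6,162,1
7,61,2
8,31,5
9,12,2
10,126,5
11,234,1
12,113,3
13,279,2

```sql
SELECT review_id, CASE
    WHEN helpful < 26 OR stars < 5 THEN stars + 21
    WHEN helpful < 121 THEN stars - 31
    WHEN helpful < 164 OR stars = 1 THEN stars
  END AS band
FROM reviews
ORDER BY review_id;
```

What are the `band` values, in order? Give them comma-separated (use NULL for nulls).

review_id=1: helpful < 26 OR stars < 5 → 23
review_id=2: helpful < 26 OR stars < 5 → 23
review_id=3: helpful < 26 OR stars < 5 → 25
review_id=4: helpful < 26 OR stars < 5 → 23
review_id=5: helpful < 26 OR stars < 5 → 24
review_id=6: helpful < 26 OR stars < 5 → 22
review_id=7: helpful < 26 OR stars < 5 → 23
review_id=8: helpful < 121 → -26
review_id=9: helpful < 26 OR stars < 5 → 23
review_id=10: helpful < 164 OR stars = 1 → 5
review_id=11: helpful < 26 OR stars < 5 → 22
review_id=12: helpful < 26 OR stars < 5 → 24
review_id=13: helpful < 26 OR stars < 5 → 23

23, 23, 25, 23, 24, 22, 23, -26, 23, 5, 22, 24, 23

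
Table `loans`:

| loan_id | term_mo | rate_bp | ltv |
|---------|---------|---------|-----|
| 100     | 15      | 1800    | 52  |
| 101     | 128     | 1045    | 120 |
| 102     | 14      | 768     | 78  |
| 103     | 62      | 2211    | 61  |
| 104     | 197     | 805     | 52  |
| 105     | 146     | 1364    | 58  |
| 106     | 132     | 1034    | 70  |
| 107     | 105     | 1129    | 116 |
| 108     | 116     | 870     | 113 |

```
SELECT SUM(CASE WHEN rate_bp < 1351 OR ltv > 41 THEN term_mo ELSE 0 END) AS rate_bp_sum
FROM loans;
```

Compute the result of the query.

loan_id=100: ✓ → 15
loan_id=101: ✓ → 128
loan_id=102: ✓ → 14
loan_id=103: ✓ → 62
loan_id=104: ✓ → 197
loan_id=105: ✓ → 146
loan_id=106: ✓ → 132
loan_id=107: ✓ → 105
loan_id=108: ✓ → 116
rate_bp_sum = 15 + 128 + 14 + 62 + 197 + 146 + 132 + 105 + 116 = 915

915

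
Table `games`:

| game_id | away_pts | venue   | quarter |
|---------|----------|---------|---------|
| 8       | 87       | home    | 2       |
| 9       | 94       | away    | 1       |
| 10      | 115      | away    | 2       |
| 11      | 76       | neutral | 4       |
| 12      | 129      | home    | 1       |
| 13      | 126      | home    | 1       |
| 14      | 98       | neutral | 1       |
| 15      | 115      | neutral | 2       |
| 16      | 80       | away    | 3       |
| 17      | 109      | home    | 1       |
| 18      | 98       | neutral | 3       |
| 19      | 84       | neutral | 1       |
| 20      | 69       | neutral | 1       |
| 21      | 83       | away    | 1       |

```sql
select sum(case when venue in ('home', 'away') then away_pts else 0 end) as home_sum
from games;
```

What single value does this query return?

823

game_id=8: ✓ → 87
game_id=9: ✓ → 94
game_id=10: ✓ → 115
game_id=11: ✗
game_id=12: ✓ → 129
game_id=13: ✓ → 126
game_id=14: ✗
game_id=15: ✗
game_id=16: ✓ → 80
game_id=17: ✓ → 109
game_id=18: ✗
game_id=19: ✗
game_id=20: ✗
game_id=21: ✓ → 83
home_sum = 87 + 94 + 115 + 129 + 126 + 80 + 109 + 83 = 823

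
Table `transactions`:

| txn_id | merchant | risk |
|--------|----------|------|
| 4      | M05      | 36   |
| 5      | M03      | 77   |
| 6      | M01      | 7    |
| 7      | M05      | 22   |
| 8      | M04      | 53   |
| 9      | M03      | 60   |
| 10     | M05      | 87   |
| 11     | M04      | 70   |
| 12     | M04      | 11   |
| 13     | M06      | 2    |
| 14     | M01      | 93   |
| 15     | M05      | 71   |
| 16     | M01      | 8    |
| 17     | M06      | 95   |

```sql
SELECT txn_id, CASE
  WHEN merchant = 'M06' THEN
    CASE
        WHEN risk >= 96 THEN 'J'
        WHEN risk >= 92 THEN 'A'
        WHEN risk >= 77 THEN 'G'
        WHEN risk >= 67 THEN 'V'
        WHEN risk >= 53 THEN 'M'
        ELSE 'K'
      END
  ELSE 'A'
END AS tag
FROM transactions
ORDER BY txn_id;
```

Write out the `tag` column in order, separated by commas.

A, A, A, A, A, A, A, A, A, K, A, A, A, A

txn_id=4: merchant='M05' → outer ELSE → A
txn_id=5: merchant='M03' → outer ELSE → A
txn_id=6: merchant='M01' → outer ELSE → A
txn_id=7: merchant='M05' → outer ELSE → A
txn_id=8: merchant='M04' → outer ELSE → A
txn_id=9: merchant='M03' → outer ELSE → A
txn_id=10: merchant='M05' → outer ELSE → A
txn_id=11: merchant='M04' → outer ELSE → A
txn_id=12: merchant='M04' → outer ELSE → A
txn_id=13: merchant='M06' → inner[ELSE] → K
txn_id=14: merchant='M01' → outer ELSE → A
txn_id=15: merchant='M05' → outer ELSE → A
txn_id=16: merchant='M01' → outer ELSE → A
txn_id=17: merchant='M06' → inner[risk >= 92] → A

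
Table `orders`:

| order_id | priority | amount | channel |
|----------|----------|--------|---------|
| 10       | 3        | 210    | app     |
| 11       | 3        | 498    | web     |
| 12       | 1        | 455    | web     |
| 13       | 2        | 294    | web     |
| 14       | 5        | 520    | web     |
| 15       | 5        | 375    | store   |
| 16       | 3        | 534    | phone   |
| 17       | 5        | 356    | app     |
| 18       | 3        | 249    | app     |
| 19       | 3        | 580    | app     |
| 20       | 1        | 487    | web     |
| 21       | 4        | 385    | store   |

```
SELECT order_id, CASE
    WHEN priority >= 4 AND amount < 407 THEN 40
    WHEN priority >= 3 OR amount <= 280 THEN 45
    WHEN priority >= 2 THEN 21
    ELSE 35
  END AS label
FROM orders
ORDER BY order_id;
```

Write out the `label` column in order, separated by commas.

order_id=10: priority >= 3 OR amount <= 280 → 45
order_id=11: priority >= 3 OR amount <= 280 → 45
order_id=12: ELSE → 35
order_id=13: priority >= 2 → 21
order_id=14: priority >= 3 OR amount <= 280 → 45
order_id=15: priority >= 4 AND amount < 407 → 40
order_id=16: priority >= 3 OR amount <= 280 → 45
order_id=17: priority >= 4 AND amount < 407 → 40
order_id=18: priority >= 3 OR amount <= 280 → 45
order_id=19: priority >= 3 OR amount <= 280 → 45
order_id=20: ELSE → 35
order_id=21: priority >= 4 AND amount < 407 → 40

45, 45, 35, 21, 45, 40, 45, 40, 45, 45, 35, 40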